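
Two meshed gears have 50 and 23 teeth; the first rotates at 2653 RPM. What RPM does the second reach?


Gear ratio = 50:23 = 50:23
RPM_B = RPM_A × (teeth_A / teeth_B)
= 2653 × (50/23)
= 5767.4 RPM

5767.4 RPM


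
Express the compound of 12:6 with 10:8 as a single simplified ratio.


Compound ratio = (12×10) : (6×8)
= 120:48
GCD = 24
= 5:2

5:2


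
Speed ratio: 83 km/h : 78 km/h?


Ratio = 83:78
GCD = 1
Simplified = 83:78
Time ratio (same distance) = 78:83
Speed ratio = 83:78

83:78


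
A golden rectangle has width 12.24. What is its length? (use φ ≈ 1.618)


φ = (1 + √5) / 2 ≈ 1.618
Length = width × φ = 12.24 × 1.618 = 19.80432
≈ 19.80

19.80


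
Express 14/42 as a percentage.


Percentage = (part / whole) × 100
= (14 / 42) × 100
≈ 33.33%

33.33%


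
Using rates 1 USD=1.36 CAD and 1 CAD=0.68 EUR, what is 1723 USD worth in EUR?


Step 1: 1723 USD × 1.36 = 2343.28 CAD
Step 2: 2343.28 CAD × 0.68 = 1593.43 EUR
Implied rate USD→EUR = 1.36 × 0.68 = 0.9248
= 1593.43 EUR

1593.43 EUR


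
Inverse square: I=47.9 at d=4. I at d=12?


I₁d₁² = I₂d₂²
I₂ = I₁ × (d₁/d₂)²
= 47.9 × (4/12)²
= 47.9 × 16/144
= 766.4/144
≈ 5.3222

5.3222


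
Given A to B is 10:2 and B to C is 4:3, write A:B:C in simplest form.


Match B: multiply A:B by 4 → 40:8
Multiply B:C by 2 → 8:6
Combined: 40:8:6
GCD = 2
= 20:4:3

20:4:3


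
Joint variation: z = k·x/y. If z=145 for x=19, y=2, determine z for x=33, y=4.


z = k·x/y
Solve for k using the known point: k = z·y/x = 145×2/19 = 290/19 ≈ 15.2632
Now evaluate at x=33, y=4:
z = k × 33 / 4 = (290 × 33) / (19 × 4) = 9570/76
≈ 125.9211

125.9211


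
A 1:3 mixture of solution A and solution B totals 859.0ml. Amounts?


Total parts = 1 + 3 = 4
solution A: 859.0 × 1/4 = 214.8ml
solution B: 859.0 × 3/4 = 644.3ml
= 214.8ml and 644.3ml

214.8ml and 644.3ml


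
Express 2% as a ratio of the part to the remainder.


2% means 2 parts out of 100; remainder = 98
Part : remainder = 2:98
GCD = 2
= 1:49

1:49


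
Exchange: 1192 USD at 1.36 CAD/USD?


Amount × rate = 1192 × 1.36
= 1621.12 CAD

1621.12 CAD


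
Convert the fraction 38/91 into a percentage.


Percentage = (part / whole) × 100
= (38 / 91) × 100
≈ 41.76%

41.76%


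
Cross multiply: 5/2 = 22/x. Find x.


Cross multiply: 5 × x = 2 × 22
5x = 44
x = 44 / 5
= 8.80

8.80


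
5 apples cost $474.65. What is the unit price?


Unit rate = total / quantity
= 474.65 / 5
= $94.93 per unit

$94.93 per unit


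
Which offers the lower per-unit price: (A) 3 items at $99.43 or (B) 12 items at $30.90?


Deal A: $99.43/3 = $33.1433/unit
Deal B: $30.90/12 = $2.5750/unit
B is cheaper per unit
= Deal B

Deal B


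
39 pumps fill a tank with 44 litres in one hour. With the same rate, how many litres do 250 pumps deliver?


Direct proportion: y/x = constant
k = 44/39 ≈ 1.1282
y₂ = k × 250 = 44 × 250 / 39 = 11000/39
≈ 282.05

282.05


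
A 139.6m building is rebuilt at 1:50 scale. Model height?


Model size = real / scale
= 139.6 / 50
= 2.7920 m

2.7920 m


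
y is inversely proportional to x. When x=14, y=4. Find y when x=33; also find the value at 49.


Inverse proportion: x × y = constant
k = 14 × 4 = 56
At x=33: k/33 = 1.70
At x=49: k/49 = 1.14
= 1.70 and 1.14

1.70 and 1.14


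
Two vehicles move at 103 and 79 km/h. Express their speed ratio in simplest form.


Ratio = 103:79
GCD = 1
Simplified = 103:79
Time ratio (same distance) = 79:103
Speed ratio = 103:79

103:79


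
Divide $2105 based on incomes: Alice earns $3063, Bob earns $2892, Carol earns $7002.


Total income = 3063 + 2892 + 7002 = $12957
Alice: $2105 × 3063/12957 = $497.62
Bob: $2105 × 2892/12957 = $469.84
Carol: $2105 × 7002/12957 = $1137.55
= Alice: $497.62, Bob: $469.84, Carol: $1137.55

Alice: $497.62, Bob: $469.84, Carol: $1137.55


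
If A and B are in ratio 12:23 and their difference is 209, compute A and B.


Let A = 12k, B = 23k.
23k - 12k = 209
11k = 209 → k = 209/11 = 19
A = 12×19 = 228, B = 23×19 = 437
= A = 228, B = 437

A = 228, B = 437


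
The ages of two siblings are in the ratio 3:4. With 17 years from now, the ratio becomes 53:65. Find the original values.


Let A = 3k, B = 4k.
(3k + 17) / (4k + 17) = 53/65
Cross-multiply: 65(3k + 17) = 53(4k + 17)
195k + 1105 = 212k + 901
195k - 212k = 901 - 1105
-17k = -204
k = -204/-17 = 12
A = 3×12 = 36, B = 4×12 = 48
= A = 36, B = 48

A = 36, B = 48


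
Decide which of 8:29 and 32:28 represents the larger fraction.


8/29 = 0.2759
32/28 = 1.1429
0.2759 < 1.1429, so 8:29 is less
= 32:28

32:28


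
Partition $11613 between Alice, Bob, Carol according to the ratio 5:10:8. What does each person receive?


Total parts = 5 + 10 + 8 = 23
Alice: 11613 × 5/23 = 2524.57
Bob: 11613 × 10/23 = 5049.13
Carol: 11613 × 8/23 = 4039.30
= Alice: $2524.57, Bob: $5049.13, Carol: $4039.30

Alice: $2524.57, Bob: $5049.13, Carol: $4039.30


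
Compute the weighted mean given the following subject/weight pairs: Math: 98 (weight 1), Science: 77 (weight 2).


Numerator = 98×1 + 77×2
= 98 + 154
= 252
Total weight = 3
Weighted avg = 252/3
= 84.00

84.00


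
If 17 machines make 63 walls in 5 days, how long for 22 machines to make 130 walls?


Days ∝ work / workers, so d₂ = d₁ × (m₁/m₂) × (w₂/w₁)
Workers factor (inverse): 17/22 ≈ 0.7727
Work factor (direct): 130/63 ≈ 2.0635
d₂ = 5 × 17/22 × 130/63 = (5 × 17 × 130) / (22 × 63) = 11050/1386
≈ 7.97 days

7.97 days


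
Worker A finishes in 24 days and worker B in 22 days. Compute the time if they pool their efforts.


Rate of A = 1/24 per day
Rate of B = 1/22 per day
Combined rate = 1/24 + 1/22 = 46/528 ≈ 0.0871 per day
Days = 1 / combined rate = 528/46
≈ 11.48 days

11.48 days


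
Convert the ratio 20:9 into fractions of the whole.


Total parts = 20 + 9 = 29
First part: 20/29 = 20/29
Second part: 9/29 = 9/29
= 20/29 and 9/29

20/29 and 9/29


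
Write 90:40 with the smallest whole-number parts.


GCD(90, 40) = 10
90/10 : 40/10
= 9:4

9:4


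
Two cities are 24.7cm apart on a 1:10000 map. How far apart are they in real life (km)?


Real distance = map distance × scale
= 24.7cm × 10000
= 247000 cm = 2470.0 m
= 2.470 km

2.470 km


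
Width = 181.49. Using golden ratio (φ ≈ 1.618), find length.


φ = (1 + √5) / 2 ≈ 1.618
Length = width × φ = 181.49 × 1.618 = 293.65082
≈ 293.65

293.65


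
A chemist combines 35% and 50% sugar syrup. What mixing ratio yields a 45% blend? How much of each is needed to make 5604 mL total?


Let x parts of 35% mix with y parts of 50%.
35x + 50y = 45(x + y)
35x + 50y = 45x + 45y
x(35 - 45) = y(45 - 50)
x/y = (50 - 45)/(45 - 35) = 5/10
Simplify: 1:2
Total parts = 3; one part = 5604/3 = 1868.00 mL
35% solution: 1×1868.00 = 1868.00 mL
50% solution: 2×1868.00 = 3736.00 mL
= ratio 1:2; 1868.00 mL and 3736.00 mL

ratio 1:2; 1868.00 mL and 3736.00 mL


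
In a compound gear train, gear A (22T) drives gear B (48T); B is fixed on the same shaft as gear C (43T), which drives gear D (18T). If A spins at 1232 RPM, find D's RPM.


Stage 1: RPM_B = RPM_A × t_A/t_B = 1232 × 22/48 = 27104/48 ≈ 564.67
B and C share a shaft → RPM_C = RPM_B
Stage 2: RPM_D = RPM_C × t_C/t_D = RPM_A × (t_A×t_C)/(t_B×t_D)
Overall ratio = (22×43)/(48×18) = 946/864
RPM_D = 1232 × 946/864 = 1165472/864
≈ 1348.93 RPM

1348.93 RPM


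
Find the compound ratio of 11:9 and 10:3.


Compound ratio = (11×10) : (9×3)
= 110:27
GCD = 1
= 110:27

110:27


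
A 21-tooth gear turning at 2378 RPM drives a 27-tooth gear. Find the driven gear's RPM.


Gear ratio = 21:27 = 7:9
RPM_B = RPM_A × (teeth_A / teeth_B)
= 2378 × (21/27)
= 1849.6 RPM

1849.6 RPM


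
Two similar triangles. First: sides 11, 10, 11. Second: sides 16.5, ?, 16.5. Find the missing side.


Scale factor = 16.5/11 = 1.5
Missing side = 10 × 1.5
= 15.0

15.0


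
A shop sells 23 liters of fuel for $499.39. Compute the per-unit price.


Unit rate = total / quantity
= 499.39 / 23
= $21.71 per unit

$21.71 per unit


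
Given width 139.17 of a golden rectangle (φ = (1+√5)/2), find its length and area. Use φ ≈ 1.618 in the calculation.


φ = (1 + √5) / 2 ≈ 1.618
Length = width × φ = 139.17 × 1.618 = 225.17706
≈ 225.18
Area = width × length = 139.17 × 225.17706 = 31337.8914402 ≈ 31337.89
= Length: 225.18, Area: 31337.89

Length: 225.18, Area: 31337.89


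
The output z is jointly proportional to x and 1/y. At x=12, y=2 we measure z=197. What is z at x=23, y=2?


z = k·x/y
Solve for k using the known point: k = z·y/x = 197×2/12 = 394/12 ≈ 32.8333
Now evaluate at x=23, y=2:
z = k × 23 / 2 = (394 × 23) / (12 × 2) = 9062/24
≈ 377.5833

377.5833


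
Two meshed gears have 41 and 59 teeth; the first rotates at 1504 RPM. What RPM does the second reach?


Gear ratio = 41:59 = 41:59
RPM_B = RPM_A × (teeth_A / teeth_B)
= 1504 × (41/59)
= 1045.2 RPM

1045.2 RPM


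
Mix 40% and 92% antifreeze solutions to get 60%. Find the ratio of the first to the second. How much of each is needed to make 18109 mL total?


Let x parts of 40% mix with y parts of 92%.
40x + 92y = 60(x + y)
40x + 92y = 60x + 60y
x(40 - 60) = y(60 - 92)
x/y = (92 - 60)/(60 - 40) = 32/20
Simplify: 8:5
Total parts = 13; one part = 18109/13 = 1393.00 mL
40% solution: 8×1393.00 = 11144.00 mL
92% solution: 5×1393.00 = 6965.00 mL
= ratio 8:5; 11144.00 mL and 6965.00 mL

ratio 8:5; 11144.00 mL and 6965.00 mL


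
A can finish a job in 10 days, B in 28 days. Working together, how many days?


Rate of A = 1/10 per day
Rate of B = 1/28 per day
Combined rate = 1/10 + 1/28 = 38/280 ≈ 0.1357 per day
Days = 1 / combined rate = 280/38
≈ 7.37 days

7.37 days


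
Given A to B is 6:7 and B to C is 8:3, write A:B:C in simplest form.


Match B: multiply A:B by 8 → 48:56
Multiply B:C by 7 → 56:21
Combined: 48:56:21
GCD = 1
= 48:56:21

48:56:21


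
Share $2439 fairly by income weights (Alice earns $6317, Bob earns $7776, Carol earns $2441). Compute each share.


Total income = 6317 + 7776 + 2441 = $16534
Alice: $2439 × 6317/16534 = $931.85
Bob: $2439 × 7776/16534 = $1147.07
Carol: $2439 × 2441/16534 = $360.08
= Alice: $931.85, Bob: $1147.07, Carol: $360.08

Alice: $931.85, Bob: $1147.07, Carol: $360.08


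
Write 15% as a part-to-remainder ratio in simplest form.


15% means 15 parts out of 100; remainder = 85
Part : remainder = 15:85
GCD = 5
= 3:17

3:17


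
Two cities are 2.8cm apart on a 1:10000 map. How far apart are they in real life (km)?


Real distance = map distance × scale
= 2.8cm × 10000
= 28000 cm = 280.0 m
= 0.280 km

0.280 km


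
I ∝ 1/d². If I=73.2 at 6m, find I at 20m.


I₁d₁² = I₂d₂²
I₂ = I₁ × (d₁/d₂)²
= 73.2 × (6/20)²
= 73.2 × 36/400
= 2635.2/400
= 6.5880

6.5880


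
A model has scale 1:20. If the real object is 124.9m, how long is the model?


Model size = real / scale
= 124.9 / 20
= 6.2450 m

6.2450 m


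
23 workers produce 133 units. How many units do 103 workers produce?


Direct proportion: y/x = constant
k = 133/23 ≈ 5.7826
y₂ = k × 103 = 133 × 103 / 23 = 13699/23
≈ 595.61

595.61


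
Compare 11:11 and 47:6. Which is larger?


11/11 = 1.0000
47/6 = 7.8333
1.0000 < 7.8333, so 11:11 is less
= 47:6

47:6


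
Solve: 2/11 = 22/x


Cross multiply: 2 × x = 11 × 22
2x = 242
x = 242 / 2
= 121.00

121.00


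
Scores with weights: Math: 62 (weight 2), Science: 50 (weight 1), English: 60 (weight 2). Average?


Numerator = 62×2 + 50×1 + 60×2
= 124 + 50 + 120
= 294
Total weight = 5
Weighted avg = 294/5
= 58.80

58.80


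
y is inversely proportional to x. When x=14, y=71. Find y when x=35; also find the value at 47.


Inverse proportion: x × y = constant
k = 14 × 71 = 994
At x=35: k/35 = 28.40
At x=47: k/47 = 21.15
= 28.40 and 21.15

28.40 and 21.15


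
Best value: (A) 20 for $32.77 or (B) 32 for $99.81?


Deal A: $32.77/20 = $1.6385/unit
Deal B: $99.81/32 = $3.1191/unit
A is cheaper per unit
= Deal A

Deal A


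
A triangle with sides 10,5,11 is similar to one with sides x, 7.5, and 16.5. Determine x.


Scale factor = 7.5/5 = 1.5
Missing side = 10 × 1.5
= 15.0

15.0


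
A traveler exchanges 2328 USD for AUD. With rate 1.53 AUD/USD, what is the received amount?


Amount × rate = 2328 × 1.53
= 3561.84 AUD

3561.84 AUD


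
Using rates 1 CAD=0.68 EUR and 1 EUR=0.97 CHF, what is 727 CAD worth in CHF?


Step 1: 727 CAD × 0.68 = 494.36 EUR
Step 2: 494.36 EUR × 0.97 = 479.53 CHF
Implied rate CAD→CHF = 0.68 × 0.97 = 0.6596
= 479.53 CHF

479.53 CHF


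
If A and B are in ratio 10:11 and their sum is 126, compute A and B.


Let A = 10k, B = 11k.
10k + 11k = 126
21k = 126 → k = 126/21 = 6
A = 10×6 = 60, B = 11×6 = 66
= A = 60, B = 66

A = 60, B = 66


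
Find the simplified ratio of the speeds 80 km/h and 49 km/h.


Ratio = 80:49
GCD = 1
Simplified = 80:49
Time ratio (same distance) = 49:80
Speed ratio = 80:49

80:49


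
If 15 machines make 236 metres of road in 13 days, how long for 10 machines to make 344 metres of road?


Days ∝ work / workers, so d₂ = d₁ × (m₁/m₂) × (w₂/w₁)
Workers factor (inverse): 15/10 = 1.5000
Work factor (direct): 344/236 ≈ 1.4576
d₂ = 13 × 15/10 × 344/236 = (13 × 15 × 344) / (10 × 236) = 67080/2360
≈ 28.42 days

28.42 days


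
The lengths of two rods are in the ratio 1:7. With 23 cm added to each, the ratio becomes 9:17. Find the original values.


Let A = 1k, B = 7k.
(1k + 23) / (7k + 23) = 9/17
Cross-multiply: 17(1k + 23) = 9(7k + 23)
17k + 391 = 63k + 207
17k - 63k = 207 - 391
-46k = -184
k = -184/-46 = 4
A = 1×4 = 4, B = 7×4 = 28
= A = 4, B = 28

A = 4, B = 28


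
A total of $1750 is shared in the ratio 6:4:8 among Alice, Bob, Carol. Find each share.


Total parts = 6 + 4 + 8 = 18
Alice: 1750 × 6/18 = 583.33
Bob: 1750 × 4/18 = 388.89
Carol: 1750 × 8/18 = 777.78
= Alice: $583.33, Bob: $388.89, Carol: $777.78

Alice: $583.33, Bob: $388.89, Carol: $777.78


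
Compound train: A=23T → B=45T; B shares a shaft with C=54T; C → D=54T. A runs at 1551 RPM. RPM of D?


Stage 1: RPM_B = RPM_A × t_A/t_B = 1551 × 23/45 = 35673/45 ≈ 792.73
B and C share a shaft → RPM_C = RPM_B
Stage 2: RPM_D = RPM_C × t_C/t_D = RPM_A × (t_A×t_C)/(t_B×t_D)
Overall ratio = (23×54)/(45×54) = 1242/2430
RPM_D = 1551 × 1242/2430 = 1926342/2430
≈ 792.73 RPM

792.73 RPM


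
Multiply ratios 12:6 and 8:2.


Compound ratio = (12×8) : (6×2)
= 96:12
GCD = 12
= 8:1

8:1


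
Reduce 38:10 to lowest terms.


GCD(38, 10) = 2
38/2 : 10/2
= 19:5

19:5


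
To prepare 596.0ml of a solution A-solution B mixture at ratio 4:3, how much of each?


Total parts = 4 + 3 = 7
solution A: 596.0 × 4/7 = 340.6ml
solution B: 596.0 × 3/7 = 255.4ml
= 340.6ml and 255.4ml

340.6ml and 255.4ml


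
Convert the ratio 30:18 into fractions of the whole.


Total parts = 30 + 18 = 48
First part: 30/48 = 5/8
Second part: 18/48 = 3/8
= 5/8 and 3/8

5/8 and 3/8


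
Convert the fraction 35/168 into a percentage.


Percentage = (part / whole) × 100
= (35 / 168) × 100
≈ 20.83%

20.83%


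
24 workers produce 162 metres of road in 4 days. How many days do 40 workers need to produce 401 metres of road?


Days ∝ work / workers, so d₂ = d₁ × (m₁/m₂) × (w₂/w₁)
Workers factor (inverse): 24/40 = 0.6000
Work factor (direct): 401/162 ≈ 2.4753
d₂ = 4 × 24/40 × 401/162 = (4 × 24 × 401) / (40 × 162) = 38496/6480
≈ 5.94 days

5.94 days


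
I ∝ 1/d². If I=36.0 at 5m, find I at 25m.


I₁d₁² = I₂d₂²
I₂ = I₁ × (d₁/d₂)²
= 36.0 × (5/25)²
= 36.0 × 25/625
= 900/625
= 1.4400

1.4400


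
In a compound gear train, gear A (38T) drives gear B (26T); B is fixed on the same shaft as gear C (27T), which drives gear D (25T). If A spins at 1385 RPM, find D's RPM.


Stage 1: RPM_B = RPM_A × t_A/t_B = 1385 × 38/26 = 52630/26 ≈ 2024.23
B and C share a shaft → RPM_C = RPM_B
Stage 2: RPM_D = RPM_C × t_C/t_D = RPM_A × (t_A×t_C)/(t_B×t_D)
Overall ratio = (38×27)/(26×25) = 1026/650
RPM_D = 1385 × 1026/650 = 1421010/650
≈ 2186.17 RPM

2186.17 RPM


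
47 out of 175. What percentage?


Percentage = (part / whole) × 100
= (47 / 175) × 100
≈ 26.86%

26.86%


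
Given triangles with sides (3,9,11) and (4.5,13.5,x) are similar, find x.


Scale factor = 4.5/3 = 1.5
Missing side = 11 × 1.5
= 16.5

16.5


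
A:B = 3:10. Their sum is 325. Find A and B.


Let A = 3k, B = 10k.
3k + 10k = 325
13k = 325 → k = 325/13 = 25
A = 3×25 = 75, B = 10×25 = 250
= A = 75, B = 250

A = 75, B = 250


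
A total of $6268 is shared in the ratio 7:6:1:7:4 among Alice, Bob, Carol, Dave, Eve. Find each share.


Total parts = 7 + 6 + 1 + 7 + 4 = 25
Alice: 6268 × 7/25 = 1755.04
Bob: 6268 × 6/25 = 1504.32
Carol: 6268 × 1/25 = 250.72
Dave: 6268 × 7/25 = 1755.04
Eve: 6268 × 4/25 = 1002.88
= Alice: $1755.04, Bob: $1504.32, Carol: $250.72, Dave: $1755.04, Eve: $1002.88

Alice: $1755.04, Bob: $1504.32, Carol: $250.72, Dave: $1755.04, Eve: $1002.88


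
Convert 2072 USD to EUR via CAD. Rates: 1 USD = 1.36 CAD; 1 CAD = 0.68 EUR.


Step 1: 2072 USD × 1.36 = 2817.92 CAD
Step 2: 2817.92 CAD × 0.68 = 1916.19 EUR
Implied rate USD→EUR = 1.36 × 0.68 = 0.9248
= 1916.19 EUR

1916.19 EUR


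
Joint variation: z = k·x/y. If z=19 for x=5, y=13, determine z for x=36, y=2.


z = k·x/y
Solve for k using the known point: k = z·y/x = 19×13/5 = 247/5 = 49.4000
Now evaluate at x=36, y=2:
z = k × 36 / 2 = (247 × 36) / (5 × 2) = 8892/10
= 889.2000

889.2000


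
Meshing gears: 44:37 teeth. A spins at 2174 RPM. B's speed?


Gear ratio = 44:37 = 44:37
RPM_B = RPM_A × (teeth_A / teeth_B)
= 2174 × (44/37)
= 2585.3 RPM

2585.3 RPM


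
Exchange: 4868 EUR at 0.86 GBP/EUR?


Amount × rate = 4868 × 0.86
= 4186.48 GBP

4186.48 GBP


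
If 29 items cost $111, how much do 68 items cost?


Direct proportion: y/x = constant
k = 111/29 ≈ 3.8276
y₂ = k × 68 = 111 × 68 / 29 = 7548/29
≈ 260.28

260.28


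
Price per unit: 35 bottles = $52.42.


Unit rate = total / quantity
= 52.42 / 35
= $1.50 per unit

$1.50 per unit


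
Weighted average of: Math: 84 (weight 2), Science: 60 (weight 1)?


Numerator = 84×2 + 60×1
= 168 + 60
= 228
Total weight = 3
Weighted avg = 228/3
= 76.00

76.00


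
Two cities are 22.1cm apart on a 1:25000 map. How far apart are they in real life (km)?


Real distance = map distance × scale
= 22.1cm × 25000
= 552500 cm = 5525.0 m
= 5.525 km

5.525 km


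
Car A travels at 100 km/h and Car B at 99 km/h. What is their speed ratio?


Ratio = 100:99
GCD = 1
Simplified = 100:99
Time ratio (same distance) = 99:100
Speed ratio = 100:99

100:99


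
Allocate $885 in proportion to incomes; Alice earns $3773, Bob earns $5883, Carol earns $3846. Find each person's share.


Total income = 3773 + 5883 + 3846 = $13502
Alice: $885 × 3773/13502 = $247.30
Bob: $885 × 5883/13502 = $385.61
Carol: $885 × 3846/13502 = $252.09
= Alice: $247.30, Bob: $385.61, Carol: $252.09

Alice: $247.30, Bob: $385.61, Carol: $252.09


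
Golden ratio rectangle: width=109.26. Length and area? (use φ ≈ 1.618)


φ = (1 + √5) / 2 ≈ 1.618
Length = width × φ = 109.26 × 1.618 = 176.78268
≈ 176.78
Area = width × length = 109.26 × 176.78268 = 19315.2756168 ≈ 19315.28
= Length: 176.78, Area: 19315.28

Length: 176.78, Area: 19315.28


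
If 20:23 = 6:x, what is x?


Cross multiply: 20 × x = 23 × 6
20x = 138
x = 138 / 20
= 6.90

6.90


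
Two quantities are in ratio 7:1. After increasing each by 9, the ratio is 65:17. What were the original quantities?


Let A = 7k, B = 1k.
(7k + 9) / (1k + 9) = 65/17
Cross-multiply: 17(7k + 9) = 65(1k + 9)
119k + 153 = 65k + 585
119k - 65k = 585 - 153
54k = 432
k = 432/54 = 8
A = 7×8 = 56, B = 1×8 = 8
= A = 56, B = 8

A = 56, B = 8


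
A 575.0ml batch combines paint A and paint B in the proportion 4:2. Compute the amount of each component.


Total parts = 4 + 2 = 6
paint A: 575.0 × 4/6 = 383.3ml
paint B: 575.0 × 2/6 = 191.7ml
= 383.3ml and 191.7ml

383.3ml and 191.7ml


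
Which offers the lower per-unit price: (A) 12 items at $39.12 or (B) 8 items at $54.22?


Deal A: $39.12/12 = $3.2600/unit
Deal B: $54.22/8 = $6.7775/unit
A is cheaper per unit
= Deal A

Deal A


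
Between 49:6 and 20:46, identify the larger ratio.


49/6 = 8.1667
20/46 = 0.4348
8.1667 > 0.4348, so 49:6 is greater
= 49:6

49:6


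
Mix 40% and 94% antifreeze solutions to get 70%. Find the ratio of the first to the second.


Let x parts of 40% mix with y parts of 94%.
40x + 94y = 70(x + y)
40x + 94y = 70x + 70y
x(40 - 70) = y(70 - 94)
x/y = (94 - 70)/(70 - 40) = 24/30
Simplify: 4:5
= 4:5

4:5


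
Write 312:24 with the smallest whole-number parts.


GCD(312, 24) = 24
312/24 : 24/24
= 13:1

13:1


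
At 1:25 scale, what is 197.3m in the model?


Model size = real / scale
= 197.3 / 25
= 7.8920 m

7.8920 m


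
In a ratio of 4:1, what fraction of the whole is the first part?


Total parts = 4 + 1 = 5
First part: 4/5 = 4/5
= 4/5

4/5


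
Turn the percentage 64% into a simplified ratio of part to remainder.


64% means 64 parts out of 100; remainder = 36
Part : remainder = 64:36
GCD = 4
= 16:9

16:9


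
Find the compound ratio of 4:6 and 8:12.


Compound ratio = (4×8) : (6×12)
= 32:72
GCD = 8
= 4:9

4:9


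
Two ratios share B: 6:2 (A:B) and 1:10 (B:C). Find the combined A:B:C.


Match B: multiply A:B by 1 → 6:2
Multiply B:C by 2 → 2:20
Combined: 6:2:20
GCD = 2
= 3:1:10

3:1:10


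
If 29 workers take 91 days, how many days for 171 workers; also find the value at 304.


Inverse proportion: x × y = constant
k = 29 × 91 = 2639
At x=171: k/171 = 15.43
At x=304: k/304 = 8.68
= 15.43 and 8.68

15.43 and 8.68


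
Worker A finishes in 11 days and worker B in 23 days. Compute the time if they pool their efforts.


Rate of A = 1/11 per day
Rate of B = 1/23 per day
Combined rate = 1/11 + 1/23 = 34/253 ≈ 0.1344 per day
Days = 1 / combined rate = 253/34
≈ 7.44 days

7.44 days


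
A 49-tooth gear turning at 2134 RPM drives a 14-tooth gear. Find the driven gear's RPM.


Gear ratio = 49:14 = 7:2
RPM_B = RPM_A × (teeth_A / teeth_B)
= 2134 × (49/14)
= 7469.0 RPM

7469.0 RPM


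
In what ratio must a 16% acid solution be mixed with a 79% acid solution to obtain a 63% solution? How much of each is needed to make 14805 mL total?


Let x parts of 16% mix with y parts of 79%.
16x + 79y = 63(x + y)
16x + 79y = 63x + 63y
x(16 - 63) = y(63 - 79)
x/y = (79 - 63)/(63 - 16) = 16/47
Simplify: 16:47
Total parts = 63; one part = 14805/63 = 235.00 mL
16% solution: 16×235.00 = 3760.00 mL
79% solution: 47×235.00 = 11045.00 mL
= ratio 16:47; 3760.00 mL and 11045.00 mL

ratio 16:47; 3760.00 mL and 11045.00 mL


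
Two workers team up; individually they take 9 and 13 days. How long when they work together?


Rate of A = 1/9 per day
Rate of B = 1/13 per day
Combined rate = 1/9 + 1/13 = 22/117 ≈ 0.1880 per day
Days = 1 / combined rate = 117/22
≈ 5.32 days

5.32 days


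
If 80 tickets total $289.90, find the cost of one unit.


Unit rate = total / quantity
= 289.90 / 80
= $3.62 per unit

$3.62 per unit


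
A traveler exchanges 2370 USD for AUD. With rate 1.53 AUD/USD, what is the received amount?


Amount × rate = 2370 × 1.53
= 3626.10 AUD

3626.10 AUD


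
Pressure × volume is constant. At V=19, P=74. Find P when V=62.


Inverse proportion: x × y = constant
k = 19 × 74 = 1406
y₂ = k / 62 = 1406 / 62
= 22.68

22.68


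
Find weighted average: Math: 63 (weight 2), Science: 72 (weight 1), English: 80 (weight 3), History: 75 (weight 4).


Numerator = 63×2 + 72×1 + 80×3 + 75×4
= 126 + 72 + 240 + 300
= 738
Total weight = 10
Weighted avg = 738/10
= 73.80

73.80


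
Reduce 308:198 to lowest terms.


GCD(308, 198) = 22
308/22 : 198/22
= 14:9

14:9


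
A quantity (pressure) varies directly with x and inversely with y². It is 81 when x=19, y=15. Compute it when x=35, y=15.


z = k·x/y²
Solve for k using the known point: k = z·y²/x = 81×225/19 = 18225/19 ≈ 959.2105
Now evaluate at x=35, y=15:
z = k × 35 / 225 = (18225 × 35) / (19 × 225) = 637875/4275
≈ 149.2105

149.2105


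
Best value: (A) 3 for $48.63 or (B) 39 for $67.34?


Deal A: $48.63/3 = $16.2100/unit
Deal B: $67.34/39 = $1.7267/unit
B is cheaper per unit
= Deal B

Deal B


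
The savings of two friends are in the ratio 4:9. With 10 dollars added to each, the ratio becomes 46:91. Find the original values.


Let A = 4k, B = 9k.
(4k + 10) / (9k + 10) = 46/91
Cross-multiply: 91(4k + 10) = 46(9k + 10)
364k + 910 = 414k + 460
364k - 414k = 460 - 910
-50k = -450
k = -450/-50 = 9
A = 4×9 = 36, B = 9×9 = 81
= A = 36, B = 81

A = 36, B = 81


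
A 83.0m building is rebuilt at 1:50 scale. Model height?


Model size = real / scale
= 83.0 / 50
= 1.6600 m

1.6600 m


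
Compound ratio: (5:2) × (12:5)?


Compound ratio = (5×12) : (2×5)
= 60:10
GCD = 10
= 6:1

6:1


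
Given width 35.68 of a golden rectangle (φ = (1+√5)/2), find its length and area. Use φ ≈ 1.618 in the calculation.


φ = (1 + √5) / 2 ≈ 1.618
Length = width × φ = 35.68 × 1.618 = 57.73024
≈ 57.73
Area = width × length = 35.68 × 57.73024 = 2059.8149632 ≈ 2059.81
= Length: 57.73, Area: 2059.81

Length: 57.73, Area: 2059.81


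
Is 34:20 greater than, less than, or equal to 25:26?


34/20 = 1.7000
25/26 = 0.9615
1.7000 > 0.9615, so 34:20 is greater
= greater than

greater than


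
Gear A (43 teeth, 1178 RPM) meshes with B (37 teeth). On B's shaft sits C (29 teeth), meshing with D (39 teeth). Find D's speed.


Stage 1: RPM_B = RPM_A × t_A/t_B = 1178 × 43/37 = 50654/37 ≈ 1369.03
B and C share a shaft → RPM_C = RPM_B
Stage 2: RPM_D = RPM_C × t_C/t_D = RPM_A × (t_A×t_C)/(t_B×t_D)
Overall ratio = (43×29)/(37×39) = 1247/1443
RPM_D = 1178 × 1247/1443 = 1468966/1443
≈ 1017.99 RPM

1017.99 RPM


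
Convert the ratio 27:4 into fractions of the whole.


Total parts = 27 + 4 = 31
First part: 27/31 = 27/31
Second part: 4/31 = 4/31
= 27/31 and 4/31

27/31 and 4/31


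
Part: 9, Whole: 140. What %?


Percentage = (part / whole) × 100
= (9 / 140) × 100
≈ 6.43%

6.43%


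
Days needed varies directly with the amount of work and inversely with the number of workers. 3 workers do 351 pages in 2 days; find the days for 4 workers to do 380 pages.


Days ∝ work / workers, so d₂ = d₁ × (m₁/m₂) × (w₂/w₁)
Workers factor (inverse): 3/4 = 0.7500
Work factor (direct): 380/351 ≈ 1.0826
d₂ = 2 × 3/4 × 380/351 = (2 × 3 × 380) / (4 × 351) = 2280/1404
≈ 1.62 days

1.62 days


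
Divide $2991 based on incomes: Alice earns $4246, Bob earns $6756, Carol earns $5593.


Total income = 4246 + 6756 + 5593 = $16595
Alice: $2991 × 4246/16595 = $765.28
Bob: $2991 × 6756/16595 = $1217.67
Carol: $2991 × 5593/16595 = $1008.05
= Alice: $765.28, Bob: $1217.67, Carol: $1008.05

Alice: $765.28, Bob: $1217.67, Carol: $1008.05


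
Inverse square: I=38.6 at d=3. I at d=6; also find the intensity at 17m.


I₁d₁² = I₂d₂²
I at 6m = 38.6 × (3/6)² = 38.6 × 9/36 = 347.4/36 = 9.6500
I at 17m = 38.6 × (3/17)² = 38.6 × 9/289 = 347.4/289 ≈ 1.2021
= 9.6500 and 1.2021

9.6500 and 1.2021


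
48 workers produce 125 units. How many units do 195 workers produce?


Direct proportion: y/x = constant
k = 125/48 ≈ 2.6042
y₂ = k × 195 = 125 × 195 / 48 = 24375/48
≈ 507.81

507.81


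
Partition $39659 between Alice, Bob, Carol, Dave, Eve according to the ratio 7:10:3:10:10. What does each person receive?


Total parts = 7 + 10 + 3 + 10 + 10 = 40
Alice: 39659 × 7/40 = 6940.33
Bob: 39659 × 10/40 = 9914.75
Carol: 39659 × 3/40 = 2974.43
Dave: 39659 × 10/40 = 9914.75
Eve: 39659 × 10/40 = 9914.75
= Alice: $6940.33, Bob: $9914.75, Carol: $2974.43, Dave: $9914.75, Eve: $9914.75

Alice: $6940.33, Bob: $9914.75, Carol: $2974.43, Dave: $9914.75, Eve: $9914.75


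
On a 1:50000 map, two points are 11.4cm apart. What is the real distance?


Real distance = map distance × scale
= 11.4cm × 50000
= 570000 cm = 5700.0 m
= 5.700 km

5.700 km


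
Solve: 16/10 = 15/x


Cross multiply: 16 × x = 10 × 15
16x = 150
x = 150 / 16
= 9.38

9.38


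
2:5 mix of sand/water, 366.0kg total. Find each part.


Total parts = 2 + 5 = 7
sand: 366.0 × 2/7 = 104.6kg
water: 366.0 × 5/7 = 261.4kg
= 104.6kg and 261.4kg

104.6kg and 261.4kg


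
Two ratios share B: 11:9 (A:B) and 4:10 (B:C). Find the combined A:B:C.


Match B: multiply A:B by 4 → 44:36
Multiply B:C by 9 → 36:90
Combined: 44:36:90
GCD = 2
= 22:18:45

22:18:45


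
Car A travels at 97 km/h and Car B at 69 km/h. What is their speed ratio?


Ratio = 97:69
GCD = 1
Simplified = 97:69
Time ratio (same distance) = 69:97
Speed ratio = 97:69

97:69


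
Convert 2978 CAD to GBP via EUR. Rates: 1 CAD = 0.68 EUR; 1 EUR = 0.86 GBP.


Step 1: 2978 CAD × 0.68 = 2025.04 EUR
Step 2: 2025.04 EUR × 0.86 = 1741.53 GBP
Implied rate CAD→GBP = 0.68 × 0.86 = 0.5848
= 1741.53 GBP

1741.53 GBP


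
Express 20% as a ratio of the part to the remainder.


20% means 20 parts out of 100; remainder = 80
Part : remainder = 20:80
GCD = 20
= 1:4

1:4


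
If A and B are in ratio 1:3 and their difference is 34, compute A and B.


Let A = 1k, B = 3k.
3k - 1k = 34
2k = 34 → k = 34/2 = 17
A = 1×17 = 17, B = 3×17 = 51
= A = 17, B = 51

A = 17, B = 51


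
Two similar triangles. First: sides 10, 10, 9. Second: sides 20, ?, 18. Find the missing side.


Scale factor = 20/10 = 2
Missing side = 10 × 2
= 20.0

20.0


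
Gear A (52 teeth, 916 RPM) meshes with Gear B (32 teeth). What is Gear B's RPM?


Gear ratio = 52:32 = 13:8
RPM_B = RPM_A × (teeth_A / teeth_B)
= 916 × (52/32)
= 1488.5 RPM

1488.5 RPM


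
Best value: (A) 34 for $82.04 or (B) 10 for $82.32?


Deal A: $82.04/34 = $2.4129/unit
Deal B: $82.32/10 = $8.2320/unit
A is cheaper per unit
= Deal A

Deal A


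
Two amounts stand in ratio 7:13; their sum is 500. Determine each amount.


Let A = 7k, B = 13k.
7k + 13k = 500
20k = 500 → k = 500/20 = 25
A = 7×25 = 175, B = 13×25 = 325
= A = 175, B = 325

A = 175, B = 325


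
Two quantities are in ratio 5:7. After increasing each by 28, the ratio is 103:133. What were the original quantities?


Let A = 5k, B = 7k.
(5k + 28) / (7k + 28) = 103/133
Cross-multiply: 133(5k + 28) = 103(7k + 28)
665k + 3724 = 721k + 2884
665k - 721k = 2884 - 3724
-56k = -840
k = -840/-56 = 15
A = 5×15 = 75, B = 7×15 = 105
= A = 75, B = 105

A = 75, B = 105


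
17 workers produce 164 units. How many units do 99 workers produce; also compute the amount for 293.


Direct proportion: y/x = constant
k = 164/17 ≈ 9.6471
y at x=99: k × 99 = 164 × 99 / 17 = 16236/17 ≈ 955.06
y at x=293: k × 293 = 164 × 293 / 17 = 48052/17 ≈ 2826.59
= 955.06 and 2826.59

955.06 and 2826.59


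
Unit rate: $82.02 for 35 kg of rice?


Unit rate = total / quantity
= 82.02 / 35
= $2.34 per unit

$2.34 per unit


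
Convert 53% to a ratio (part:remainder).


53% means 53 parts out of 100; remainder = 47
Part : remainder = 53:47
GCD = 1
= 53:47

53:47


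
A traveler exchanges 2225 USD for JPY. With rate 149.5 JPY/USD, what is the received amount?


Amount × rate = 2225 × 149.5
= 332637.50 JPY

332637.50 JPY


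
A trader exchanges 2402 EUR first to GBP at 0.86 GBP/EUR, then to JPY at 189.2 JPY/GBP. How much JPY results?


Step 1: 2402 EUR × 0.86 = 2065.72 GBP
Step 2: 2065.72 GBP × 189.2 = 390834.22 JPY
Implied rate EUR→JPY = 0.86 × 189.2 = 162.7120
= 390834.22 JPY

390834.22 JPY


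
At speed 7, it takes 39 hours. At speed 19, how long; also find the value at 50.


Inverse proportion: x × y = constant
k = 7 × 39 = 273
At x=19: k/19 = 14.37
At x=50: k/50 = 5.46
= 14.37 and 5.46

14.37 and 5.46


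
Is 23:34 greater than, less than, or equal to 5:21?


23/34 = 0.6765
5/21 = 0.2381
0.6765 > 0.2381, so 23:34 is greater
= greater than

greater than


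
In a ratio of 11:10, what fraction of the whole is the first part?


Total parts = 11 + 10 = 21
First part: 11/21 = 11/21
= 11/21

11/21


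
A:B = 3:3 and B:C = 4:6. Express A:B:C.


Match B: multiply A:B by 4 → 12:12
Multiply B:C by 3 → 12:18
Combined: 12:12:18
GCD = 6
= 2:2:3

2:2:3


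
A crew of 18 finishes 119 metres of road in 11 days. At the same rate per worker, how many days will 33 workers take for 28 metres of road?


Days ∝ work / workers, so d₂ = d₁ × (m₁/m₂) × (w₂/w₁)
Workers factor (inverse): 18/33 ≈ 0.5455
Work factor (direct): 28/119 ≈ 0.2353
d₂ = 11 × 18/33 × 28/119 = (11 × 18 × 28) / (33 × 119) = 5544/3927
≈ 1.41 days

1.41 days


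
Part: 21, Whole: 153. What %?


Percentage = (part / whole) × 100
= (21 / 153) × 100
≈ 13.73%

13.73%


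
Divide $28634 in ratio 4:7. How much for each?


Total parts = 4 + 7 = 11
Part 1: 28634 × 4/11 = 10412.36
Part 2: 28634 × 7/11 = 18221.64
= Part 1: $10412.36, Part 2: $18221.64

Part 1: $10412.36, Part 2: $18221.64


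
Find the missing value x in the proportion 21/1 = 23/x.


Cross multiply: 21 × x = 1 × 23
21x = 23
x = 23 / 21
= 1.10

1.10


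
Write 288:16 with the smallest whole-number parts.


GCD(288, 16) = 16
288/16 : 16/16
= 18:1

18:1


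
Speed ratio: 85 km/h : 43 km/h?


Ratio = 85:43
GCD = 1
Simplified = 85:43
Time ratio (same distance) = 43:85
Speed ratio = 85:43

85:43


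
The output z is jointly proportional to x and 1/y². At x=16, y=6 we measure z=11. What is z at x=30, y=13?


z = k·x/y²
Solve for k using the known point: k = z·y²/x = 11×36/16 = 396/16 = 24.7500
Now evaluate at x=30, y=13:
z = k × 30 / 169 = (396 × 30) / (16 × 169) = 11880/2704
≈ 4.3935

4.3935


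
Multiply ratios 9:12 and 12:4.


Compound ratio = (9×12) : (12×4)
= 108:48
GCD = 12
= 9:4

9:4


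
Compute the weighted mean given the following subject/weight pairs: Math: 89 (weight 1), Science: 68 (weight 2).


Numerator = 89×1 + 68×2
= 89 + 136
= 225
Total weight = 3
Weighted avg = 225/3
= 75.00

75.00


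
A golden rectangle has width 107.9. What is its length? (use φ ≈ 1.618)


φ = (1 + √5) / 2 ≈ 1.618
Length = width × φ = 107.9 × 1.618 = 174.5822
≈ 174.58

174.58


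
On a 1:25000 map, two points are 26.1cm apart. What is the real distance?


Real distance = map distance × scale
= 26.1cm × 25000
= 652500 cm = 6525.0 m
= 6.525 km

6.525 km


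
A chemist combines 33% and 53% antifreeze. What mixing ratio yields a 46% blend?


Let x parts of 33% mix with y parts of 53%.
33x + 53y = 46(x + y)
33x + 53y = 46x + 46y
x(33 - 46) = y(46 - 53)
x/y = (53 - 46)/(46 - 33) = 7/13
Simplify: 7:13
= 7:13

7:13


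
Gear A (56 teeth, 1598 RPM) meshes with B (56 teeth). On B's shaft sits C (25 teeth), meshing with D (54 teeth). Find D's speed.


Stage 1: RPM_B = RPM_A × t_A/t_B = 1598 × 56/56 = 89488/56 = 1598.00
B and C share a shaft → RPM_C = RPM_B
Stage 2: RPM_D = RPM_C × t_C/t_D = RPM_A × (t_A×t_C)/(t_B×t_D)
Overall ratio = (56×25)/(56×54) = 1400/3024
RPM_D = 1598 × 1400/3024 = 2237200/3024
≈ 739.81 RPM

739.81 RPM


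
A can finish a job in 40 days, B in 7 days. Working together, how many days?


Rate of A = 1/40 per day
Rate of B = 1/7 per day
Combined rate = 1/40 + 1/7 = 47/280 ≈ 0.1679 per day
Days = 1 / combined rate = 280/47
≈ 5.96 days

5.96 days


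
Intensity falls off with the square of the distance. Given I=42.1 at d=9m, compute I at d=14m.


I₁d₁² = I₂d₂²
I₂ = I₁ × (d₁/d₂)²
= 42.1 × (9/14)²
= 42.1 × 81/196
= 3410.1/196
≈ 17.3985

17.3985


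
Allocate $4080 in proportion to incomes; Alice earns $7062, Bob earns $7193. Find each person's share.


Total income = 7062 + 7193 = $14255
Alice: $4080 × 7062/14255 = $2021.25
Bob: $4080 × 7193/14255 = $2058.75
= Alice: $2021.25, Bob: $2058.75

Alice: $2021.25, Bob: $2058.75


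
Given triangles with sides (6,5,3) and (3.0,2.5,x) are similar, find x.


Scale factor = 3.0/6 = 0.5
Missing side = 3 × 0.5
= 1.5

1.5


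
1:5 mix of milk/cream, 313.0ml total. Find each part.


Total parts = 1 + 5 = 6
milk: 313.0 × 1/6 = 52.2ml
cream: 313.0 × 5/6 = 260.8ml
= 52.2ml and 260.8ml

52.2ml and 260.8ml


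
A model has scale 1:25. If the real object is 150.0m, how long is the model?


Model size = real / scale
= 150.0 / 25
= 6.0000 m

6.0000 m


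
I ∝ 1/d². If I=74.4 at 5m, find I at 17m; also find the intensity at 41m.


I₁d₁² = I₂d₂²
I at 17m = 74.4 × (5/17)² = 74.4 × 25/289 = 1860/289 ≈ 6.4360
I at 41m = 74.4 × (5/41)² = 74.4 × 25/1681 = 1860/1681 ≈ 1.1065
= 6.4360 and 1.1065

6.4360 and 1.1065


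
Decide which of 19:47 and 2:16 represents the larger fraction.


19/47 = 0.4043
2/16 = 0.1250
0.4043 > 0.1250, so 19:47 is greater
= 19:47

19:47


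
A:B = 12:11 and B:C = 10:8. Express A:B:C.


Match B: multiply A:B by 10 → 120:110
Multiply B:C by 11 → 110:88
Combined: 120:110:88
GCD = 2
= 60:55:44

60:55:44


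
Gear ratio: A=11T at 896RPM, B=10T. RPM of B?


Gear ratio = 11:10 = 11:10
RPM_B = RPM_A × (teeth_A / teeth_B)
= 896 × (11/10)
= 985.6 RPM

985.6 RPM


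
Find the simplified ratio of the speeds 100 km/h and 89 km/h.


Ratio = 100:89
GCD = 1
Simplified = 100:89
Time ratio (same distance) = 89:100
Speed ratio = 100:89

100:89


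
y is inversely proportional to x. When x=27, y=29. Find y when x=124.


Inverse proportion: x × y = constant
k = 27 × 29 = 783
y₂ = k / 124 = 783 / 124
= 6.31

6.31


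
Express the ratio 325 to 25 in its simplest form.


GCD(325, 25) = 25
325/25 : 25/25
= 13:1

13:1


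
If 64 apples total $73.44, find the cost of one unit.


Unit rate = total / quantity
= 73.44 / 64
= $1.15 per unit

$1.15 per unit


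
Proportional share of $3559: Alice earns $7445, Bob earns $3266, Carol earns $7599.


Total income = 7445 + 3266 + 7599 = $18310
Alice: $3559 × 7445/18310 = $1447.12
Bob: $3559 × 3266/18310 = $634.83
Carol: $3559 × 7599/18310 = $1477.05
= Alice: $1447.12, Bob: $634.83, Carol: $1477.05

Alice: $1447.12, Bob: $634.83, Carol: $1477.05


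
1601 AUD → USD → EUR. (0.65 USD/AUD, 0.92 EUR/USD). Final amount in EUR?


Step 1: 1601 AUD × 0.65 = 1040.65 USD
Step 2: 1040.65 USD × 0.92 = 957.40 EUR
Implied rate AUD→EUR = 0.65 × 0.92 = 0.5980
= 957.40 EUR

957.40 EUR


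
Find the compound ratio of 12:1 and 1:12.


Compound ratio = (12×1) : (1×12)
= 12:12
GCD = 12
= 1:1

1:1


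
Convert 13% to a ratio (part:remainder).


13% means 13 parts out of 100; remainder = 87
Part : remainder = 13:87
GCD = 1
= 13:87

13:87


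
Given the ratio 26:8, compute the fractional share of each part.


Total parts = 26 + 8 = 34
First part: 26/34 = 13/17
Second part: 8/34 = 4/17
= 13/17 and 4/17

13/17 and 4/17


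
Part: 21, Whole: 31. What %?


Percentage = (part / whole) × 100
= (21 / 31) × 100
≈ 67.74%

67.74%


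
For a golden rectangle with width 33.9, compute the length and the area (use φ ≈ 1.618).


φ = (1 + √5) / 2 ≈ 1.618
Length = width × φ = 33.9 × 1.618 = 54.8502
≈ 54.85
Area = width × length = 33.9 × 54.8502 = 1859.42178 ≈ 1859.42
= Length: 54.85, Area: 1859.42

Length: 54.85, Area: 1859.42


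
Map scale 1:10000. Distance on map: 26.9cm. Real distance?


Real distance = map distance × scale
= 26.9cm × 10000
= 269000 cm = 2690.0 m
= 2.690 km

2.690 km
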